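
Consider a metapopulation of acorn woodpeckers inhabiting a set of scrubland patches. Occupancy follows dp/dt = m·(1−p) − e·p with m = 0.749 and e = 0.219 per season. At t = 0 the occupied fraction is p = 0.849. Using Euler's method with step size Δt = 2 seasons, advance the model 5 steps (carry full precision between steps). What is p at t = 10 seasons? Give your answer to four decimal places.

0.7197

Update rule: p ← p + [m·(1−p) − e·p]·Δt with Δt = 2.
p: 0.84900 → 0.70334  (Δp = -0.14566)
p: 0.70334 → 0.83968  (Δp = +0.13634)
p: 0.83968 → 0.71206  (Δp = -0.12762)
p: 0.71206 → 0.83151  (Δp = +0.11945)
p: 0.83151 → 0.71971  (Δp = -0.11180)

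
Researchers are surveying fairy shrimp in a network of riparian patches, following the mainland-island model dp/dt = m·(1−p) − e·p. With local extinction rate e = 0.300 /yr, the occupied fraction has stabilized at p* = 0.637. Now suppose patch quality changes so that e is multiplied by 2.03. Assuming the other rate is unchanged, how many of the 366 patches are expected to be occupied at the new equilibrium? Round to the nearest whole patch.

170

Balance m(1−p*) = e·p* gives m = e·p*/(1−p*) = 0.300×0.63700/0.36300 = 0.52645.
New p* = m/(m+e) = 0.52645/(0.52645+0.60900) = 0.46365.
Expected occupied = 366 × 0.46365 = 169.70 ≈ 170.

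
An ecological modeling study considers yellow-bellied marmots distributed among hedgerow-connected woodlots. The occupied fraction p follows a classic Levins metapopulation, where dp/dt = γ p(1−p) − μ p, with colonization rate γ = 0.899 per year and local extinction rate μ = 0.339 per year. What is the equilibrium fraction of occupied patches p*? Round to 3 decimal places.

0.623

Setting dp/dt = 0 and dividing through by p* gives γ·(1−p*) = μ.
So p* = 1 − μ/γ = 1 − 0.339/0.899 = 1 − 0.3771 = 0.6229.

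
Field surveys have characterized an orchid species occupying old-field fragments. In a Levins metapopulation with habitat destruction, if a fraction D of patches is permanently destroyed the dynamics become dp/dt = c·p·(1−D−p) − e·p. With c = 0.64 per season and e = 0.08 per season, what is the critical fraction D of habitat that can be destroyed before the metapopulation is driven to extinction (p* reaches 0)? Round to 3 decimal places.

The nontrivial equilibrium is p* = (1−D) − e/c; extinction occurs when this hits zero.
So D_crit = 1 − e/c = 1 − 0.08/0.64 = 1 − 0.1250 = 0.8750.
Note this equals the original equilibrium occupancy — the Levins extinction-debt result.

0.875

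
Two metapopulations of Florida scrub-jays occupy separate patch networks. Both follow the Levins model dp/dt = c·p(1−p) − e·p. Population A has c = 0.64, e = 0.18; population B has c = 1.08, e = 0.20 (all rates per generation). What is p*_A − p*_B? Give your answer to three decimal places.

A: p*_A = 1 − 0.18/0.64 = 0.7188.
B: p*_B = 1 − 0.20/1.08 = 0.8148.
p*_A − p*_B = 0.7188 − 0.8148 = -0.0961.

-0.096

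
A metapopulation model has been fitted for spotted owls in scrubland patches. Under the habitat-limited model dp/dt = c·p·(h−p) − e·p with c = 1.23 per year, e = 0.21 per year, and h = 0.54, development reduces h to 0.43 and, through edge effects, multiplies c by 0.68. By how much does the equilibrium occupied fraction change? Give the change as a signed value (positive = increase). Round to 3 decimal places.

Before: p* = h − e/c = 0.54 − 0.21/1.23 = 0.54 − 0.1707 = 0.3693.
After: c = 0.8364, e = 0.21, h = 0.43; p* = 0.43 − 0.21/0.8364 = 0.1789.
Δp* = 0.1789 − 0.3693 = -0.1903.

-0.190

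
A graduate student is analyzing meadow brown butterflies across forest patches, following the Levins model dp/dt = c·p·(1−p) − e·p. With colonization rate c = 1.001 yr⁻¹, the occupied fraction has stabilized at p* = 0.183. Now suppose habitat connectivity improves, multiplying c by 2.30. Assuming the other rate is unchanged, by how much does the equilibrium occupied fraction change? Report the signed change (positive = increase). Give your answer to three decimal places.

Balance c(1−p*) = e gives e = 1.001×(1 − 0.18300) = 0.81782.
New p* = 1 − e/c = 1 − 0.81782/2.30230 = 0.64478.
Δp* = 0.64478 − 0.18300 = +0.46178.

0.462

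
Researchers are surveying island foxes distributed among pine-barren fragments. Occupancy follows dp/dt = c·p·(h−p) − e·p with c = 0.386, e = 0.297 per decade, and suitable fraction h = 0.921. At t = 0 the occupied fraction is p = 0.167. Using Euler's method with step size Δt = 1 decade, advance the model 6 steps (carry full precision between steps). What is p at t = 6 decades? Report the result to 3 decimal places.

Update rule: p ← p + [c·p·(h−p) − e·p]·Δt with Δt = 1.
  1  |  dp/dt·Δt = -0.000995  |  p_1 = 0.166005
  2  |  dp/dt·Δt = -0.000925  |  p_2 = 0.165080
  3  |  dp/dt·Δt = -0.000861  |  p_3 = 0.164219
  4  |  dp/dt·Δt = -0.000802  |  p_4 = 0.163418
  5  |  dp/dt·Δt = -0.000747  |  p_5 = 0.162670
  6  |  dp/dt·Δt = -0.000697  |  p_6 = 0.161973

0.162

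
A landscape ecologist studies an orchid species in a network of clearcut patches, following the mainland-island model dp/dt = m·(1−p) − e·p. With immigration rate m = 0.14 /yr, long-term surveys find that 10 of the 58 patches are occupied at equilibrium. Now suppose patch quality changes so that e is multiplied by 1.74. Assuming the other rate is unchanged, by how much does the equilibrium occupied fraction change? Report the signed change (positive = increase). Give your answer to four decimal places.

Observed p* = 10/58 = 0.17241.
Balance m(1−p*) = e·p* gives e = m(1−p*)/p* = 0.14×0.82759/0.17241 = 0.67202.
New p* = m/(m+e) = 0.14000/(0.14000+1.16931) = 0.10693.
Δp* = 0.10693 − 0.17241 = -0.06548.

-0.0655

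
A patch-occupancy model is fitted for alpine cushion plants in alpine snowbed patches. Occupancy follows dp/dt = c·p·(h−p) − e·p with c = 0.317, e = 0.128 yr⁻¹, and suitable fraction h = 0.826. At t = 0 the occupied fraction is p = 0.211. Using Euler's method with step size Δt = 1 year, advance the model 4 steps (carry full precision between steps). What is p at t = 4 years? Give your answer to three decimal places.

0.267

Update rule: p ← p + [c·p·(h−p) − e·p]·Δt with Δt = 1.
p: 0.21100 → 0.22513  (Δp = +0.01413)
p: 0.22513 → 0.23919  (Δp = +0.01407)
p: 0.23919 → 0.25307  (Δp = +0.01388)
p: 0.25307 → 0.26664  (Δp = +0.01357)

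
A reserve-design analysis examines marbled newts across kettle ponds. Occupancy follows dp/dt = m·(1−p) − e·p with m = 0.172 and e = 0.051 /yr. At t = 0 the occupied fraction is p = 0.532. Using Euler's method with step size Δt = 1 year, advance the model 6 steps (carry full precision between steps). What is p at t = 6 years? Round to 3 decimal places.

0.719

Update rule: p ← p + [m·(1−p) − e·p]·Δt with Δt = 1.
p: 0.53200 → 0.58536  (Δp = +0.05336)
p: 0.58536 → 0.62683  (Δp = +0.04146)
p: 0.62683 → 0.65905  (Δp = +0.03222)
p: 0.65905 → 0.68408  (Δp = +0.02503)
p: 0.68408 → 0.70353  (Δp = +0.01945)
p: 0.70353 → 0.71864  (Δp = +0.01511)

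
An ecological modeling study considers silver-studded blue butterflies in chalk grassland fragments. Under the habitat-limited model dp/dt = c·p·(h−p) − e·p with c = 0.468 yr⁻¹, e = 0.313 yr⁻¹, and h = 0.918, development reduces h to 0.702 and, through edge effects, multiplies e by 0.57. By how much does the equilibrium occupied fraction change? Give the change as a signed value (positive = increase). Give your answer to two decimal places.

0.07

Before: p* = h − e/c = 0.918 − 0.313/0.468 = 0.918 − 0.6688 = 0.2492.
After: c = 0.468, e = 0.17841, h = 0.702; p* = 0.702 − 0.17841/0.468 = 0.3208.
Δp* = 0.3208 − 0.2492 = +0.0716.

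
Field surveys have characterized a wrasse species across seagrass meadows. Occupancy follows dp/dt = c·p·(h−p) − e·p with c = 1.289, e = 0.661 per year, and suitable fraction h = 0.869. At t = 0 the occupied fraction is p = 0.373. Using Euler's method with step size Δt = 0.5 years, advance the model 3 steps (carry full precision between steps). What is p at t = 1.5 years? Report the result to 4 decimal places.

Update rule: p ← p + [c·p·(h−p) − e·p]·Δt with Δt = 0.5.
p: 0.37300 → 0.36896  (Δp = -0.00404)
p: 0.36896 → 0.36593  (Δp = -0.00303)
p: 0.36593 → 0.36363  (Δp = -0.00229)

0.3636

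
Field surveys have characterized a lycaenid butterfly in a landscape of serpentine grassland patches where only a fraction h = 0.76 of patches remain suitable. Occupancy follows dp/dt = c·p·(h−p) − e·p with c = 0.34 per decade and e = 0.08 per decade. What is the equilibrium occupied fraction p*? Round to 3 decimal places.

0.525

Setting dp/dt = 0 and dividing by p* gives c·(h−p*) = e.
So p* = h − e/c = 0.76 − 0.08/0.34 = 0.76 − 0.2353 = 0.5247.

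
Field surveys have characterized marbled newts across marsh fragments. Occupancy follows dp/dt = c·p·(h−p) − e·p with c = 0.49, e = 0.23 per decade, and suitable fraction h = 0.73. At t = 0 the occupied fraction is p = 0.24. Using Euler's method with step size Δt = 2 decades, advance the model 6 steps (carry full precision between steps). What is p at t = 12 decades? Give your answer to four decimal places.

0.2568

Update rule: p ← p + [c·p·(h−p) − e·p]·Δt with Δt = 2.
t = 2: p = 0.24000 + (+0.00485) = 0.24485
t = 4: p = 0.24485 + (+0.00378) = 0.24863
t = 6: p = 0.24863 + (+0.00292) = 0.25155
t = 8: p = 0.25155 + (+0.00223) = 0.25378
t = 10: p = 0.25378 + (+0.00170) = 0.25548
t = 12: p = 0.25548 + (+0.00128) = 0.25677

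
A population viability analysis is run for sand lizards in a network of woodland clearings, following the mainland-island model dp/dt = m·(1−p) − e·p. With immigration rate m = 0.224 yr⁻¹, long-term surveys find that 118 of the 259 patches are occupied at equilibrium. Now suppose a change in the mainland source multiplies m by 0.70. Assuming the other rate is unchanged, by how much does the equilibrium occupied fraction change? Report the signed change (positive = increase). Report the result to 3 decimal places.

Observed p* = 118/259 = 0.45560.
Balance m(1−p*) = e·p* gives e = m(1−p*)/p* = 0.224×0.54440/0.45560 = 0.26766.
New p* = m/(m+e) = 0.15680/(0.15680+0.26766) = 0.36941.
Δp* = 0.36941 − 0.45560 = -0.08619.

-0.086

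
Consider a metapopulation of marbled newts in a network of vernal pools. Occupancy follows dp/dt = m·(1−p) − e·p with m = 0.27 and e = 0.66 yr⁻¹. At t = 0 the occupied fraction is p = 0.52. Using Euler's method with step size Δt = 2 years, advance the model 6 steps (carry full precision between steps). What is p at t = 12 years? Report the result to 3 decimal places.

0.383

Update rule: p ← p + [m·(1−p) − e·p]·Δt with Δt = 2.
t = 2: p = 0.52000 + (-0.42720) = 0.09280
t = 4: p = 0.09280 + (+0.36739) = 0.46019
t = 6: p = 0.46019 + (-0.31596) = 0.14423
t = 8: p = 0.14423 + (+0.27172) = 0.41596
t = 10: p = 0.41596 + (-0.23368) = 0.18228
t = 12: p = 0.18228 + (+0.20097) = 0.38324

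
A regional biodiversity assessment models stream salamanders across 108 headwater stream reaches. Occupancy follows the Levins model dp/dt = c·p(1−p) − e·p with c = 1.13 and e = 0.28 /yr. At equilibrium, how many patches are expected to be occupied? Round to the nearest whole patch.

81

p* = 1 − e/c = 1 − 0.28/1.13 = 0.7522.
Expected occupied patches = N × p* = 108 × 0.7522 = 81.24 ≈ 81.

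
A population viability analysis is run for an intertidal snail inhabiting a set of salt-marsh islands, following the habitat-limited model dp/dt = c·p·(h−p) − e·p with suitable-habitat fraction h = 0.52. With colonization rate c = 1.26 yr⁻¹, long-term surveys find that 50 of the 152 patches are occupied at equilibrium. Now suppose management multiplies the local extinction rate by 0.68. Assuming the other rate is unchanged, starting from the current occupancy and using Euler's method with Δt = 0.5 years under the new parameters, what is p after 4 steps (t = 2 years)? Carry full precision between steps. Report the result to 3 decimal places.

0.367

Observed p* = 50/152 = 0.32895.
Balance c(h−p*) = e gives e = 1.26×(0.52 − 0.32895) = 0.24073.
Starting from p₀ = 0.32895; update p ← p + (dp/dt)·Δt with the new parameters.
t = 0.5: p = 0.32895 + (+0.01267) = 0.34162
t = 1: p = 0.34162 + (+0.01043) = 0.35205
t = 1.5: p = 0.35205 + (+0.00844) = 0.36048
t = 2: p = 0.36048 + (+0.00672) = 0.36721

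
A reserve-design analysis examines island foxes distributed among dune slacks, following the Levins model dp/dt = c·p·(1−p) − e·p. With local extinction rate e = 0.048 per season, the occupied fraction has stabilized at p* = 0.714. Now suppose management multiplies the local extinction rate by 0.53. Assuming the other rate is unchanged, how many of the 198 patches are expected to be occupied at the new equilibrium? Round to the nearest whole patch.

168

Balance c(1−p*) = e gives c = e/(1 − 0.71400) = 0.048/0.28600 = 0.16783.
New p* = 1 − e/c = 1 − 0.02544/0.16783 = 0.84842.
Expected occupied = 198 × 0.84842 = 167.99 ≈ 168.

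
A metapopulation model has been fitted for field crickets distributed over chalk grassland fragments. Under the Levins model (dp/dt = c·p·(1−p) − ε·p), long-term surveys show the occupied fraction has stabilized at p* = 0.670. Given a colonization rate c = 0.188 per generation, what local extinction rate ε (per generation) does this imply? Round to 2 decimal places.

0.06

At equilibrium c(1−p*) = ε.
ε = 0.188 × (1 − 0.670) = 0.188 × 0.3300 = 0.0620.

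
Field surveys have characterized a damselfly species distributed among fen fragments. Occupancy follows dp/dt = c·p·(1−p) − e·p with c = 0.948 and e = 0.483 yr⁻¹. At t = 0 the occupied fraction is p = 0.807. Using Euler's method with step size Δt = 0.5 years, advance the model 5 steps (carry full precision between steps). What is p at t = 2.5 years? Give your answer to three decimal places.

0.540

Update rule: p ← p + [c·p·(1−p) − e·p]·Δt with Δt = 0.5.
t = 0.5: p = 0.80700 + (-0.12106) = 0.68594
t = 1: p = 0.68594 + (-0.06354) = 0.62239
t = 1.5: p = 0.62239 + (-0.03891) = 0.58349
t = 2: p = 0.58349 + (-0.02572) = 0.55777
t = 2.5: p = 0.55777 + (-0.01778) = 0.53999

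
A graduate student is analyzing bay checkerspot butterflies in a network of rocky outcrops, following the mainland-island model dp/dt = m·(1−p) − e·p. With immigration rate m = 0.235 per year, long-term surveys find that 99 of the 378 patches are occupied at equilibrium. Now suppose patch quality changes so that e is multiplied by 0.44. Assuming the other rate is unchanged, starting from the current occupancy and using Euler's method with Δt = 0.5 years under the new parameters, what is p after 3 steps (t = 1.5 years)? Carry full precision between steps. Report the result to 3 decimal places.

Observed p* = 99/378 = 0.26190.
Balance m(1−p*) = e·p* gives e = m(1−p*)/p* = 0.235×0.73810/0.26190 = 0.66227.
Starting from p₀ = 0.26190; update p ← p + (dp/dt)·Δt with the new parameters.
  1  |  dp/dt·Δt = +0.048567  |  p_1 = 0.310471
  2  |  dp/dt·Δt = +0.035784  |  p_2 = 0.346255
  3  |  dp/dt·Δt = +0.026366  |  p_3 = 0.372621

0.373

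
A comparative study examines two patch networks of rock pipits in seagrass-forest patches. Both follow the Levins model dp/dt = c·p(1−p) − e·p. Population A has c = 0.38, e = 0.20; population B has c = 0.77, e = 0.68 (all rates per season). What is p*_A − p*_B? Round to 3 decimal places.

A: p*_A = 1 − 0.20/0.38 = 0.4737.
B: p*_B = 1 − 0.68/0.77 = 0.1169.
p*_A − p*_B = 0.4737 − 0.1169 = 0.3568.

0.357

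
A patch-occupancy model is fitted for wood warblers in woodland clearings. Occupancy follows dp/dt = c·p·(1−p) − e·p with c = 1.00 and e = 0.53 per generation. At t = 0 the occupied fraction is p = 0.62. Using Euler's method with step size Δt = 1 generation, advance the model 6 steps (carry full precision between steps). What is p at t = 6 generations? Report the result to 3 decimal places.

0.472

Update rule: p ← p + [c·p·(1−p) − e·p]·Δt with Δt = 1.
step 1: Δp = -0.09300, p = 0.52700
step 2: Δp = -0.03004, p = 0.49696
step 3: Δp = -0.01340, p = 0.48356
step 4: Δp = -0.00656, p = 0.47700
step 5: Δp = -0.00334, p = 0.47366
step 6: Δp = -0.00174, p = 0.47193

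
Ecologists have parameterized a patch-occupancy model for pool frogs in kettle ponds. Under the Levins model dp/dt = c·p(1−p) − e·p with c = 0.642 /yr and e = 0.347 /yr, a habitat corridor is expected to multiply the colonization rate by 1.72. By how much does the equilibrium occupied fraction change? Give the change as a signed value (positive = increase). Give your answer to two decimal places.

0.23

Before: p* = 1 − 0.347/0.642 = 0.4595.
After the change, c = 1.10424, e = 0.347, so p* = 1 − 0.347/1.10424 = 0.6858.
Δp* = 0.6858 − 0.4595 = +0.2263.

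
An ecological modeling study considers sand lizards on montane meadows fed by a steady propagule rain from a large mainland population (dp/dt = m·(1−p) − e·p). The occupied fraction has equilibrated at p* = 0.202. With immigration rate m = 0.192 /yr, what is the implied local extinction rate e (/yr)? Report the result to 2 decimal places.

0.76

At equilibrium m(1−p*) = e·p*, so e = m(1−p*)/p*.
e = 0.192 × 0.7980 / 0.202 = 0.7585.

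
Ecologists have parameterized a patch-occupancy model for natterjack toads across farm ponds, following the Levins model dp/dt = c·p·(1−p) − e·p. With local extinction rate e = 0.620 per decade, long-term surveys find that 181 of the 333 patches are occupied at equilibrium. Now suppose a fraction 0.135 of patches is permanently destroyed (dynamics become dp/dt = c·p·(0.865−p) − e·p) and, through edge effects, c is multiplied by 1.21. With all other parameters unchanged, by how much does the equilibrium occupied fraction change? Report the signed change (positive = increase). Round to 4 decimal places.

Observed p* = 181/333 = 0.54354.
Balance c(1−p*) = e gives c = e/(1 − 0.54354) = 0.620/0.45646 = 1.35828.
New p* = 0.865 − e/c = 0.865 − 0.62000/1.64352 = 0.48776.
Δp* = 0.48776 − 0.54354 = -0.05578.

-0.0558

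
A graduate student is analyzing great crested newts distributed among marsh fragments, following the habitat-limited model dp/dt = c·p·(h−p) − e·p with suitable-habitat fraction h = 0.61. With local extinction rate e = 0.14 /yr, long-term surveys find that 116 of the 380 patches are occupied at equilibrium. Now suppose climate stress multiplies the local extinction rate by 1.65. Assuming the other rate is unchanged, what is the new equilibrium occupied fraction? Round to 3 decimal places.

Observed p* = 116/380 = 0.30526.
Balance c(h−p*) = e gives c = e/(0.61 − 0.30526) = 0.14/0.30474 = 0.45941.
New p* = 0.61 − e/c = 0.61 − 0.23100/0.45941 = 0.10718.

0.107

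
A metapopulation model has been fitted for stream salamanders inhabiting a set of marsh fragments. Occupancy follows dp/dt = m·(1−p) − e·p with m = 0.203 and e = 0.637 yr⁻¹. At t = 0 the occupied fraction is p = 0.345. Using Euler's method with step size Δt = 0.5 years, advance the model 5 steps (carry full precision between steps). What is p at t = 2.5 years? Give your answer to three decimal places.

Update rule: p ← p + [m·(1−p) − e·p]·Δt with Δt = 0.5.
p: 0.34500 → 0.30160  (Δp = -0.04340)
p: 0.30160 → 0.27643  (Δp = -0.02517)
p: 0.27643 → 0.26183  (Δp = -0.01460)
p: 0.26183 → 0.25336  (Δp = -0.00847)
p: 0.25336 → 0.24845  (Δp = -0.00491)

0.248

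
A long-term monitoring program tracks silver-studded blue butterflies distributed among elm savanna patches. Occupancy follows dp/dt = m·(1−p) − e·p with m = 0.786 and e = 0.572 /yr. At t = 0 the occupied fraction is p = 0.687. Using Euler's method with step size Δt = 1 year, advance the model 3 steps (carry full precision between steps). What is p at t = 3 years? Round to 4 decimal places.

Update rule: p ← p + [m·(1−p) − e·p]·Δt with Δt = 1.
t = 1: p = 0.68700 + (-0.14695) = 0.54005
t = 2: p = 0.54005 + (+0.05261) = 0.59266
t = 3: p = 0.59266 + (-0.01883) = 0.57383

0.5738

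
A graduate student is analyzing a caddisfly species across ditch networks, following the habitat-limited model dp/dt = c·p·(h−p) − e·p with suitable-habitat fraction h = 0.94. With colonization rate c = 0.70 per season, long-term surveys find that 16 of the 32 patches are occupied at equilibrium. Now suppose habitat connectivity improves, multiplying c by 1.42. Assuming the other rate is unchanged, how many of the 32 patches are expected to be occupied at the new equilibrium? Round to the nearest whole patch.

Observed p* = 16/32 = 0.50000.
Balance c(h−p*) = e gives e = 0.70×(0.94 − 0.50000) = 0.30800.
New p* = 0.94 − e/c = 0.94 − 0.30800/0.99400 = 0.63014.
Expected occupied = 32 × 0.63014 = 20.16 ≈ 20.

20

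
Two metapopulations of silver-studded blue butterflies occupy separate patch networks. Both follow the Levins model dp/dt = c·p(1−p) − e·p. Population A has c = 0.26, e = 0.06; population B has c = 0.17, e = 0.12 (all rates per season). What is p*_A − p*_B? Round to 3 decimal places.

A: p*_A = 1 − 0.06/0.26 = 0.7692.
B: p*_B = 1 − 0.12/0.17 = 0.2941.
p*_A − p*_B = 0.7692 − 0.2941 = 0.4751.

0.475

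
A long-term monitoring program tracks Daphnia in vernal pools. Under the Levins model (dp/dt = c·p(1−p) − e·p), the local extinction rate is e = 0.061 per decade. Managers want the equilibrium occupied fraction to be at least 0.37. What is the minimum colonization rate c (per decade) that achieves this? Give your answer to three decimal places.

p* = 1 − e/c ≥ 0.37 requires e/c ≤ 0.6300, i.e. c ≥ e/0.6300.
c_min = 0.061/0.6300 = 0.0968.

0.097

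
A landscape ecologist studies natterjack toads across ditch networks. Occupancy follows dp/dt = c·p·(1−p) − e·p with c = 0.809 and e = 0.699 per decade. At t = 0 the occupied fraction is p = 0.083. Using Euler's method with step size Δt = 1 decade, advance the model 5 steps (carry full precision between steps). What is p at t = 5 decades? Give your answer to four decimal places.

0.0997

Update rule: p ← p + [c·p·(1−p) − e·p]·Δt with Δt = 1.
  1  |  dp/dt·Δt = +0.003557  |  p_1 = 0.086557
  2  |  dp/dt·Δt = +0.003460  |  p_2 = 0.090017
  3  |  dp/dt·Δt = +0.003346  |  p_3 = 0.093363
  4  |  dp/dt·Δt = +0.003218  |  p_4 = 0.096582
  5  |  dp/dt·Δt = +0.003078  |  p_5 = 0.099659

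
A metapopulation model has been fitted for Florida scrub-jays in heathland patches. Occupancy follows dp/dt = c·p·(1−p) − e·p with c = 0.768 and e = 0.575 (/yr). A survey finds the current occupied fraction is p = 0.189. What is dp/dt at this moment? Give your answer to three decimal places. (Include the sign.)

0.009

Colonization term: c·p·(1−p) = 0.768×0.189×0.8110 = 0.11772.
Extinction term: e·p = 0.10867.
dp/dt = 0.11772 − 0.10867 = 0.00904.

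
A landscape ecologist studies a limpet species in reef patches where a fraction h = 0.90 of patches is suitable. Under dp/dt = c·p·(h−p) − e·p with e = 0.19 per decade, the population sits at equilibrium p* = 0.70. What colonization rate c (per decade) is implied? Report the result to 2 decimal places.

At equilibrium c(h−p*) = e, so c = e/(h−p*).
c = 0.19/(0.90 − 0.70) = 0.19/0.2000 = 0.9500.

0.95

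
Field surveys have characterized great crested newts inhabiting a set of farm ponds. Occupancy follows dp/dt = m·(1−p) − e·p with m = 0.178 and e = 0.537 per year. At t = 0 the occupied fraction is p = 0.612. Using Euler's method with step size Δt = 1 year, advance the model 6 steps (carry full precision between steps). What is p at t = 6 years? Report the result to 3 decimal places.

0.249

Update rule: p ← p + [m·(1−p) − e·p]·Δt with Δt = 1.
step 1: Δp = -0.25958, p = 0.35242
step 2: Δp = -0.07398, p = 0.27844
step 3: Δp = -0.02108, p = 0.25736
step 4: Δp = -0.00601, p = 0.25135
step 5: Δp = -0.00171, p = 0.24963
step 6: Δp = -0.00049, p = 0.24915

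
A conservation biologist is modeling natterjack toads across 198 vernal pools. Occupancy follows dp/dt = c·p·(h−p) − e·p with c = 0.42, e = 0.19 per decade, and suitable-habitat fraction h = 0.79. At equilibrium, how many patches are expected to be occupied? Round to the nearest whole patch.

p* = h − e/c = 0.79 − 0.4524 = 0.3376.
Expected occupied patches = N × p* = 198 × 0.3376 = 66.85 ≈ 67.

67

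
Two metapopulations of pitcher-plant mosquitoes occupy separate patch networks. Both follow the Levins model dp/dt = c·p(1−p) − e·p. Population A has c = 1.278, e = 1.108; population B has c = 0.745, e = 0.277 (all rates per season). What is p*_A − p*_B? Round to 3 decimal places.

-0.495

A: p*_A = 1 − 1.108/1.278 = 0.1330.
B: p*_B = 1 − 0.277/0.745 = 0.6282.
p*_A − p*_B = 0.1330 − 0.6282 = -0.4952.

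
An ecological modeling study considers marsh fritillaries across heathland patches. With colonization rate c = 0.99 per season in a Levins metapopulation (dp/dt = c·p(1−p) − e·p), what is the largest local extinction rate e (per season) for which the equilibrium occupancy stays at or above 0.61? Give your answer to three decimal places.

1 − e/c ≥ 0.61 ⇒ e ≤ c(1 − 0.61) = 0.99 × 0.3900.
e_max = 0.3861.

0.386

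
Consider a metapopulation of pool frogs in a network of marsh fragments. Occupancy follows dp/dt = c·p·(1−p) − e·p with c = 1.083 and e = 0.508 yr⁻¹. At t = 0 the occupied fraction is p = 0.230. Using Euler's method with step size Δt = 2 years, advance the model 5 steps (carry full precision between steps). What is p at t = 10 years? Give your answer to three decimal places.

Update rule: p ← p + [c·p·(1−p) − e·p]·Δt with Δt = 2.
t = 2: p = 0.23000 + (+0.14992) = 0.37992
t = 4: p = 0.37992 + (+0.12427) = 0.50419
t = 6: p = 0.50419 + (+0.02921) = 0.53339
t = 8: p = 0.53339 + (-0.00284) = 0.53055
t = 10: p = 0.53055 + (+0.00044) = 0.53099

0.531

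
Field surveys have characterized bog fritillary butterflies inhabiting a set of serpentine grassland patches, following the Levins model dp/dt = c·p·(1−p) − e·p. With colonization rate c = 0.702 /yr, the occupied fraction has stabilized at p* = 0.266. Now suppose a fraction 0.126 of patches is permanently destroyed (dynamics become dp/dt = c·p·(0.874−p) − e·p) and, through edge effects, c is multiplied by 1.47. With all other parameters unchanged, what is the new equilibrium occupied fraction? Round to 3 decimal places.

0.375

Balance c(1−p*) = e gives e = 0.702×(1 − 0.26600) = 0.51527.
New p* = 0.874 − e/c = 0.874 − 0.51527/1.03194 = 0.37468.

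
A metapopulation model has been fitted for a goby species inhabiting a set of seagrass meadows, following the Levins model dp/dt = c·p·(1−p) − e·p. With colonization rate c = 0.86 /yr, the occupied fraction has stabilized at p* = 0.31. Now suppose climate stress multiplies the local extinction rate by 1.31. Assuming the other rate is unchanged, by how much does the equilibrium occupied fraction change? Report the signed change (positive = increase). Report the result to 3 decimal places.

-0.214

Balance c(1−p*) = e gives e = 0.86×(1 − 0.31000) = 0.59340.
New p* = 1 − e/c = 1 − 0.77735/0.86000 = 0.09610.
Δp* = 0.09610 − 0.31000 = -0.21390.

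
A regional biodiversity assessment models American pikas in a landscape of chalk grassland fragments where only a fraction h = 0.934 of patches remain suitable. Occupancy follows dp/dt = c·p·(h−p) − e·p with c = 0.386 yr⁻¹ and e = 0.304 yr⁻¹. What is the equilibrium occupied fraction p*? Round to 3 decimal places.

0.146

Setting dp/dt = 0 and dividing by p* gives c·(h−p*) = e.
So p* = h − e/c = 0.934 − 0.304/0.386 = 0.934 − 0.7876 = 0.1464.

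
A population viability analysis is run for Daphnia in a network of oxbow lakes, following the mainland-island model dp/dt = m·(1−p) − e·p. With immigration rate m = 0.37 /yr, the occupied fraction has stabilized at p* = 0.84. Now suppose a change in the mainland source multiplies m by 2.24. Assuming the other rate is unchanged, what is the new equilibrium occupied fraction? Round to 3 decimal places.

0.922

Balance m(1−p*) = e·p* gives e = m(1−p*)/p* = 0.37×0.16000/0.84000 = 0.07048.
New p* = m/(m+e) = 0.82880/(0.82880+0.07048) = 0.92163.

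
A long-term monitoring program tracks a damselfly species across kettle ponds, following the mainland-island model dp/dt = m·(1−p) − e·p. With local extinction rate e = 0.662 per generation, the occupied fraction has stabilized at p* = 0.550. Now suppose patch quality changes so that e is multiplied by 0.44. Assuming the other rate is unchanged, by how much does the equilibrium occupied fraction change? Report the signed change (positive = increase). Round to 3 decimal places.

Balance m(1−p*) = e·p* gives m = e·p*/(1−p*) = 0.662×0.55000/0.45000 = 0.80911.
New p* = m/(m+e) = 0.80911/(0.80911+0.29128) = 0.73529.
Δp* = 0.73529 − 0.55000 = +0.18529.

0.185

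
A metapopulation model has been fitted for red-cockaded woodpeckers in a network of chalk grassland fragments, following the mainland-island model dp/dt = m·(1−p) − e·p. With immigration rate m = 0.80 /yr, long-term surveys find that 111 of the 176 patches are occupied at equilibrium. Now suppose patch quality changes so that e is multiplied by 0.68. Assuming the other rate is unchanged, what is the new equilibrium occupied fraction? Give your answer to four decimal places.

Observed p* = 111/176 = 0.63068.
Balance m(1−p*) = e·p* gives e = m(1−p*)/p* = 0.80×0.36932/0.63068 = 0.46847.
New p* = m/(m+e) = 0.80000/(0.80000+0.31856) = 0.71521.

0.7152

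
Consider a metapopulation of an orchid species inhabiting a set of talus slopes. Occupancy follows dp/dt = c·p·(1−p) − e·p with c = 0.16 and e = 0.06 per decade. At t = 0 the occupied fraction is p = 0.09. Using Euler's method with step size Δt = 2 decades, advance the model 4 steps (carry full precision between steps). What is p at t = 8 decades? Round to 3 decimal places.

0.165

Update rule: p ← p + [c·p·(1−p) − e·p]·Δt with Δt = 2.
t = 2: p = 0.09000 + (+0.01541) = 0.10541
t = 4: p = 0.10541 + (+0.01753) = 0.12293
t = 6: p = 0.12293 + (+0.01975) = 0.14268
t = 8: p = 0.14268 + (+0.02202) = 0.16471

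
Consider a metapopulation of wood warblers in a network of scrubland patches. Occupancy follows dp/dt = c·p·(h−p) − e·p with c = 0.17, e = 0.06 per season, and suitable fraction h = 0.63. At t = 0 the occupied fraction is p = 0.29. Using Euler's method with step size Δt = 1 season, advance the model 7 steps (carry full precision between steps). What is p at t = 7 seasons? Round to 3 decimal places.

0.286

Update rule: p ← p + [c·p·(h−p) − e·p]·Δt with Δt = 1.
p: 0.29000 → 0.28936  (Δp = -0.00064)
p: 0.28936 → 0.28876  (Δp = -0.00061)
p: 0.28876 → 0.28818  (Δp = -0.00057)
p: 0.28818 → 0.28764  (Δp = -0.00054)
p: 0.28764 → 0.28712  (Δp = -0.00052)
p: 0.28712 → 0.28663  (Δp = -0.00049)
p: 0.28663 → 0.28616  (Δp = -0.00047)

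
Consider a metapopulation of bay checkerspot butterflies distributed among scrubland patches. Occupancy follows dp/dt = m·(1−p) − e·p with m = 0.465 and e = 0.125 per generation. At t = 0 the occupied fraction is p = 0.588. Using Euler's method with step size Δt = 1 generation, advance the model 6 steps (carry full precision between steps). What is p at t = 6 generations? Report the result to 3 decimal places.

0.787

Update rule: p ← p + [m·(1−p) − e·p]·Δt with Δt = 1.
  1  |  dp/dt·Δt = +0.118080  |  p_1 = 0.706080
  2  |  dp/dt·Δt = +0.048413  |  p_2 = 0.754493
  3  |  dp/dt·Δt = +0.019849  |  p_3 = 0.774342
  4  |  dp/dt·Δt = +0.008138  |  p_4 = 0.782480
  5  |  dp/dt·Δt = +0.003337  |  p_5 = 0.785817
  6  |  dp/dt·Δt = +0.001368  |  p_6 = 0.787185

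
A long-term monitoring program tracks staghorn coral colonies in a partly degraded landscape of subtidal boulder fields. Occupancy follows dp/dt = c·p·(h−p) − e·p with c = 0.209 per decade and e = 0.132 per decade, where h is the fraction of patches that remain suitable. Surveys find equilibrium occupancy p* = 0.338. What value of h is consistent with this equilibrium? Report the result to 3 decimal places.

0.970

At equilibrium c(h−p*) = e, so h = p* + e/c.
h = 0.338 + 0.132/0.209 = 0.338 + 0.6316 = 0.9696.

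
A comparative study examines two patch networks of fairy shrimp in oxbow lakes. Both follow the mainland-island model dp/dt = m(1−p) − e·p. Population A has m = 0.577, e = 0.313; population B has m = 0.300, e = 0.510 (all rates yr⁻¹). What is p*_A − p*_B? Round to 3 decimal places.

0.278

A: p*_A = m/(m+e) = 0.577/0.8900 = 0.6483.
B: p*_B = 0.300/0.8100 = 0.3704.
p*_A − p*_B = 0.6483 − 0.3704 = 0.2779.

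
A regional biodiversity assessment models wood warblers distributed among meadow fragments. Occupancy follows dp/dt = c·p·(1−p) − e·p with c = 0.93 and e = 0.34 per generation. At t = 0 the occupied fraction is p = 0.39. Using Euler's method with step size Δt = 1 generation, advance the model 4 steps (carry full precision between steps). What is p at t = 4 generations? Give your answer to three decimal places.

Update rule: p ← p + [c·p·(1−p) − e·p]·Δt with Δt = 1.
step 1: Δp = +0.08865, p = 0.47865
step 2: Δp = +0.06934, p = 0.54798
step 3: Δp = +0.04404, p = 0.59203
step 4: Δp = +0.02333, p = 0.61536

0.615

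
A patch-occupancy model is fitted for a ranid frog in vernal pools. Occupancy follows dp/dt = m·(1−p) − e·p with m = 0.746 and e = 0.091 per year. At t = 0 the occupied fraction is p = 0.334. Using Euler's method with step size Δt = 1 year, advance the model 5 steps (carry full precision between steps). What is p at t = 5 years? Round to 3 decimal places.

Update rule: p ← p + [m·(1−p) − e·p]·Δt with Δt = 1.
step 1: Δp = +0.46644, p = 0.80044
step 2: Δp = +0.07603, p = 0.87647
step 3: Δp = +0.01239, p = 0.88886
step 4: Δp = +0.00202, p = 0.89088
step 5: Δp = +0.00033, p = 0.89121

0.891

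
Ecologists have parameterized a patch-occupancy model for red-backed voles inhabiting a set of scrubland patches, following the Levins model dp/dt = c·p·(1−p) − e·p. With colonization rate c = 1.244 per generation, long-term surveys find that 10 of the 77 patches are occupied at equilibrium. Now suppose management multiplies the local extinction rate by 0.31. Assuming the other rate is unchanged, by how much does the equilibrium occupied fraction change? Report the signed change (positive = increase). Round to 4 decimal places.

Observed p* = 10/77 = 0.12987.
Balance c(1−p*) = e gives e = 1.244×(1 − 0.12987) = 1.08244.
New p* = 1 − e/c = 1 − 0.33556/1.24400 = 0.73026.
Δp* = 0.73026 − 0.12987 = +0.60039.

0.6004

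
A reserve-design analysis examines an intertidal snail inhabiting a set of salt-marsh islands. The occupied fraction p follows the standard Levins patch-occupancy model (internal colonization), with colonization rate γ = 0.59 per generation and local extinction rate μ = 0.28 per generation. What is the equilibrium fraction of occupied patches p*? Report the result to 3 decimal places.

Setting dp/dt = 0 and dividing through by p* gives γ·(1−p*) = μ.
So p* = 1 − μ/γ = 1 − 0.28/0.59 = 1 − 0.4746 = 0.5254.

0.525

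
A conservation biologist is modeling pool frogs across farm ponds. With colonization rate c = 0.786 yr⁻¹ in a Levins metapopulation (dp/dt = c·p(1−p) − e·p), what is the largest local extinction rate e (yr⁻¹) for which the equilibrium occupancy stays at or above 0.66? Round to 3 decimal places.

1 − e/c ≥ 0.66 ⇒ e ≤ c(1 − 0.66) = 0.786 × 0.3400.
e_max = 0.2672.

0.267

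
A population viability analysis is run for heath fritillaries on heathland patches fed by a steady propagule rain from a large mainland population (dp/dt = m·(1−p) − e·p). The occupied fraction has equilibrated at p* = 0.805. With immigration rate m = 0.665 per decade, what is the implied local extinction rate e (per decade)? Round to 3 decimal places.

0.161

At equilibrium m(1−p*) = e·p*, so e = m(1−p*)/p*.
e = 0.665 × 0.1950 / 0.805 = 0.1611.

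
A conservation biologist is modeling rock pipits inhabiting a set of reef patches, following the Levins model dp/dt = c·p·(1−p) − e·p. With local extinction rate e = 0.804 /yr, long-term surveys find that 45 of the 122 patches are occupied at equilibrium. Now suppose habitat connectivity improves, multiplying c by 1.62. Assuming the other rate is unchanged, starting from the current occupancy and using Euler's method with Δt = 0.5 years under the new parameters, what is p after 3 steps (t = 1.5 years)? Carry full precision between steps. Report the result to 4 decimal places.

Observed p* = 45/122 = 0.36885.
Balance c(1−p*) = e gives c = e/(1 − 0.36885) = 0.804/0.63115 = 1.27387.
Starting from p₀ = 0.36885; update p ← p + (dp/dt)·Δt with the new parameters.
  1  |  dp/dt·Δt = +0.091933  |  p_1 = 0.460785
  2  |  dp/dt·Δt = +0.071136  |  p_2 = 0.531922
  3  |  dp/dt·Δt = +0.043075  |  p_3 = 0.574996

0.5750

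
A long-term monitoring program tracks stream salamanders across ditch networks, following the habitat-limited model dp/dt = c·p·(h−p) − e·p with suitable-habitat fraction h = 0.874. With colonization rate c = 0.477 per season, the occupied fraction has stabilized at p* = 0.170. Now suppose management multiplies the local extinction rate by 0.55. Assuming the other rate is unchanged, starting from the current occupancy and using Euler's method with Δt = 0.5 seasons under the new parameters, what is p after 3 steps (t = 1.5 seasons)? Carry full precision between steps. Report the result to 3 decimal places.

0.210

Balance c(h−p*) = e gives e = 0.477×(0.874 − 0.17000) = 0.33581.
Starting from p₀ = 0.17000; update p ← p + (dp/dt)·Δt with the new parameters.
step 1: Δp = +0.01284, p = 0.18284
step 2: Δp = +0.01326, p = 0.19610
step 3: Δp = +0.01360, p = 0.20970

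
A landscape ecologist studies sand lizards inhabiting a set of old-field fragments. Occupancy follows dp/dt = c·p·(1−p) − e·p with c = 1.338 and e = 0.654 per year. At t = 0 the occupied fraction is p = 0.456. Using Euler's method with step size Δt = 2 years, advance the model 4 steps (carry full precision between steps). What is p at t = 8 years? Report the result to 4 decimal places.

Update rule: p ← p + [c·p·(1−p) − e·p]·Δt with Δt = 2.
step 1: Δp = +0.06737, p = 0.52337
step 2: Δp = -0.01703, p = 0.50634
step 3: Δp = +0.00660, p = 0.51294
step 4: Δp = -0.00237, p = 0.51057

0.5106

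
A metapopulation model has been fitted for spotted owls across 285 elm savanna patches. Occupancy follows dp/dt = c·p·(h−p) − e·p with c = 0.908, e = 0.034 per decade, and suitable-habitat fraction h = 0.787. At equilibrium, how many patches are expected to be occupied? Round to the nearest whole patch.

214

p* = h − e/c = 0.787 − 0.0374 = 0.7496.
Expected occupied patches = N × p* = 285 × 0.7496 = 213.62 ≈ 214.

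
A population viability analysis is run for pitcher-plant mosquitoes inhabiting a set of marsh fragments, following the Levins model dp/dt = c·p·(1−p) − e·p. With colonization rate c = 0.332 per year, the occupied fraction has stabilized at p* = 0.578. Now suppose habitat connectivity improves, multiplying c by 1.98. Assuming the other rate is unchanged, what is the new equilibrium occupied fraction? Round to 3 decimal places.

Balance c(1−p*) = e gives e = 0.332×(1 − 0.57800) = 0.14010.
New p* = 1 − e/c = 1 − 0.14010/0.65736 = 0.78687.

0.787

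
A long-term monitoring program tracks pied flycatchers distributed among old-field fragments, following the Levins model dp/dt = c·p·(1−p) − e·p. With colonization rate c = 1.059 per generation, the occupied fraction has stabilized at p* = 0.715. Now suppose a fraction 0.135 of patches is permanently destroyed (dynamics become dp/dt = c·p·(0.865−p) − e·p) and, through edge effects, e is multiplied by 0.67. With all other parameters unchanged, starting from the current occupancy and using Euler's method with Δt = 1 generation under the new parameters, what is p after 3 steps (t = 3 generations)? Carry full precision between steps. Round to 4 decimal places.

Balance c(1−p*) = e gives e = 1.059×(1 − 0.71500) = 0.30181.
Starting from p₀ = 0.71500; update p ← p + (dp/dt)·Δt with the new parameters.
p: 0.71500 → 0.68399  (Δp = -0.03101)
p: 0.68399 → 0.67679  (Δp = -0.00720)
p: 0.67679 → 0.67483  (Δp = -0.00196)

0.6748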